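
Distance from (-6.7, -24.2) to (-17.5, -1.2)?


dx=-10.8, dy=23
d^2 = (-10.8)^2 + 23^2 = 645.64
d = sqrt(645.64) = 25.4094

25.4094


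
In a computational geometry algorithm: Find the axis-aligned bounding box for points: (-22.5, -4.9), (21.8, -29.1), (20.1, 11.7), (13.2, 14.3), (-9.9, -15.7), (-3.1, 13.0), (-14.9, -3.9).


x range: [-22.5, 21.8]
y range: [-29.1, 14.3]
Bounding box: (-22.5,-29.1) to (21.8,14.3)

(-22.5,-29.1) to (21.8,14.3)


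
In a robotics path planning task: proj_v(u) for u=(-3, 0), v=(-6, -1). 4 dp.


u.v = 18, |v| = sqrt(37) = 6.0828
Scalar projection = u.v / |v| = 18 / sqrt(37) = 2.9592

2.9592


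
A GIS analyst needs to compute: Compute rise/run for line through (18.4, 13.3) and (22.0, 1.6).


slope = (y2-y1)/(x2-x1) = (1.6-13.3)/(22-18.4) = (-11.7)/3.6 = -3.25

-3.25


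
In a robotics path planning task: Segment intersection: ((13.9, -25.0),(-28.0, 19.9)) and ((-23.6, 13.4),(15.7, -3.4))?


Cross products: d1=-879.12, d2=181.53, d3=74.79, d4=-985.86
d1*d2 < 0 and d3*d4 < 0? yes

Yes, they intersect


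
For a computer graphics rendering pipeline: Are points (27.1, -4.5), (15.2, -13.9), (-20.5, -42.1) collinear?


Cross product: (15.2-27.1)*((-42.1)-(-4.5)) - ((-13.9)-(-4.5))*((-20.5)-27.1)
= 0

Yes, collinear


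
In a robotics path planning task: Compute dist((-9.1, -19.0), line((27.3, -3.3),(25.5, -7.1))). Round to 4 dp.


|cross product| = 110.06
|line direction| = sqrt(17.68) = 4.2048
Distance = 110.06/sqrt(17.68) = 26.1751

26.1751


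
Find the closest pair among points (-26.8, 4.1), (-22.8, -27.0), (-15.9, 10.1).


d(P0,P1) = 31.3562, d(P0,P2) = 12.4423, d(P1,P2) = 37.7362
Closest: P0 and P2

Closest pair: (-26.8, 4.1) and (-15.9, 10.1), distance = 12.4423


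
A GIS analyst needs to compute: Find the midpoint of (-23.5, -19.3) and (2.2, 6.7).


M = (((-23.5)+2.2)/2, ((-19.3)+6.7)/2)
= (-10.65, -6.3)

(-10.65, -6.3)


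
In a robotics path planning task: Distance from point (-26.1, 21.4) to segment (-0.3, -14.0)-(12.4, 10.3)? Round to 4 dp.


Project P onto AB: t = 0.7084 (clamped to [0,1])
Closest point on segment: (8.6967, 3.2141)
Distance: 39.2624

39.2624


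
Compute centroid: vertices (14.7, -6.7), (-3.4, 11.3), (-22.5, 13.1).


Centroid = ((x_A+x_B+x_C)/3, (y_A+y_B+y_C)/3)
= ((14.7+(-3.4)+(-22.5))/3, ((-6.7)+11.3+13.1)/3)
= (-3.7333, 5.9)

(-3.7333, 5.9)


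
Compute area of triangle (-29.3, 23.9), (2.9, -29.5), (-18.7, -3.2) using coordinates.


Area = |x_A(y_B-y_C) + x_B(y_C-y_A) + x_C(y_A-y_B)|/2
= |770.59 + (-78.59) + (-998.58)|/2
= 306.58/2 = 153.29

153.29


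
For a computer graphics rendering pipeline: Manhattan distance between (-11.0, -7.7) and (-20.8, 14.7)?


|(-11)-(-20.8)| + |(-7.7)-14.7| = 9.8 + 22.4 = 32.2

32.2


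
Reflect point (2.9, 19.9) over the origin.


Reflection over origin: (x,y) -> (-x,-y)
(2.9, 19.9) -> (-2.9, -19.9)

(-2.9, -19.9)


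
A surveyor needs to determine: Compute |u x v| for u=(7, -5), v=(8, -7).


|u x v| = |7*(-7) - (-5)*8|
= |(-49) - (-40)| = 9

9


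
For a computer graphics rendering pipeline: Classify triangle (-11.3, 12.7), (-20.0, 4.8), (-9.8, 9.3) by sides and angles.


Side lengths squared: AB^2=138.1, BC^2=124.29, CA^2=13.81
Sorted: [13.81, 124.29, 138.1]
By sides: Scalene, By angles: Right

Scalene, Right


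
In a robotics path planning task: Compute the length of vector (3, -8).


|u| = sqrt(3^2 + (-8)^2) = sqrt(73) = 8.544

8.544


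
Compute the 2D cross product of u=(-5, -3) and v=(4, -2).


u x v = u_x*v_y - u_y*v_x = (-5)*(-2) - (-3)*4
= 10 - (-12) = 22

22


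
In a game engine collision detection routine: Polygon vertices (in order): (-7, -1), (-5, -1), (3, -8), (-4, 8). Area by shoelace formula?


Shoelace sum: ((-7)*(-1) - (-5)*(-1)) + ((-5)*(-8) - 3*(-1)) + (3*8 - (-4)*(-8)) + ((-4)*(-1) - (-7)*8)
= 97
Area = |97|/2 = 48.5

48.5


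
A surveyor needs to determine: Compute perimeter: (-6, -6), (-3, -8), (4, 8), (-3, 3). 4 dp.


Sides: (-6, -6)->(-3, -8): sqrt(13) = 3.605551, (-3, -8)->(4, 8): sqrt(305) = 17.464249, (4, 8)->(-3, 3): sqrt(74) = 8.602325, (-3, 3)->(-6, -6): sqrt(90) = 9.486833
Sum = 39.158958
Perimeter = 39.159

39.159


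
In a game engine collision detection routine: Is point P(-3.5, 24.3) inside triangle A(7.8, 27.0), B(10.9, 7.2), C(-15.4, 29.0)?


Cross products: AB x AP = -232.11, BC x BP = -135.81, CA x CP = -85.24
All same sign? yes

Yes, inside


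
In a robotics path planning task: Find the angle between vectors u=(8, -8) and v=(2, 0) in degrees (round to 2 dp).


u.v = 16, |u| = sqrt(128) = 11.3137, |v| = sqrt(4) = 2
cos(theta) = u.v/(|u||v|) = 16/sqrt(512) = 0.707107
theta = acos(0.707107) = 45 degrees

45 degrees


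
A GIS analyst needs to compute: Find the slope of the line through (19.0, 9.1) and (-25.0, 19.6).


slope = (y2-y1)/(x2-x1) = (19.6-9.1)/((-25)-19) = 10.5/(-44) = -0.2386

-0.2386


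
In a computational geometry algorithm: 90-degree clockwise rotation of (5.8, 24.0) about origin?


90° CW: (x,y) -> (y, -x)
(5.8,24) -> (24, -5.8)

(24, -5.8)


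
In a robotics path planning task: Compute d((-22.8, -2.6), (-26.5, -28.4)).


dx=-3.7, dy=-25.8
d^2 = (-3.7)^2 + (-25.8)^2 = 679.33
d = sqrt(679.33) = 26.064

26.064


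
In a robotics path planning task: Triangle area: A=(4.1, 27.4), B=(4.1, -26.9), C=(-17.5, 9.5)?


Area = |x_A(y_B-y_C) + x_B(y_C-y_A) + x_C(y_A-y_B)|/2
= |(-149.24) + (-73.39) + (-950.25)|/2
= 1172.88/2 = 586.44

586.44


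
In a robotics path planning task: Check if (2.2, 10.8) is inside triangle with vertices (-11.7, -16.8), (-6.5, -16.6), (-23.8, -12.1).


Cross products: AB x AP = 140.74, BC x BP = -513.17, CA x CP = 399.29
All same sign? no

No, outside


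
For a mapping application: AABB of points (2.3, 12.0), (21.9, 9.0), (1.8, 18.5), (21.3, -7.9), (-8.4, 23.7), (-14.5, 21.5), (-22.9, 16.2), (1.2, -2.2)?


x range: [-22.9, 21.9]
y range: [-7.9, 23.7]
Bounding box: (-22.9,-7.9) to (21.9,23.7)

(-22.9,-7.9) to (21.9,23.7)


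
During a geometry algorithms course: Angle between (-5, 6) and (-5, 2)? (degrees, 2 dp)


u.v = 37, |u| = sqrt(61) = 7.8102, |v| = sqrt(29) = 5.3852
cos(theta) = u.v/(|u||v|) = 37/sqrt(1769) = 0.879707
theta = acos(0.879707) = 28.39 degrees

28.39 degrees


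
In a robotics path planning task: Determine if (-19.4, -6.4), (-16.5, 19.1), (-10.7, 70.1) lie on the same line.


Cross product: ((-16.5)-(-19.4))*(70.1-(-6.4)) - (19.1-(-6.4))*((-10.7)-(-19.4))
= 0

Yes, collinear


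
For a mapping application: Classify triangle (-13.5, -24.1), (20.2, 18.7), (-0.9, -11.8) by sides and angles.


Side lengths squared: AB^2=2967.53, BC^2=1375.46, CA^2=310.05
Sorted: [310.05, 1375.46, 2967.53]
By sides: Scalene, By angles: Obtuse

Scalene, Obtuse


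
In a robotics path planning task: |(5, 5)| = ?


|u| = sqrt(5^2 + 5^2) = sqrt(50) = 7.0711

7.0711


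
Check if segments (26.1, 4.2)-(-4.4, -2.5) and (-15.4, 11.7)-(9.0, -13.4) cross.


Cross products: d1=858.65, d2=-70.38, d3=-506.8, d4=422.23
d1*d2 < 0 and d3*d4 < 0? yes

Yes, they intersect


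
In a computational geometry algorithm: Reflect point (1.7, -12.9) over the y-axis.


Reflection over y-axis: (x,y) -> (-x,y)
(1.7, -12.9) -> (-1.7, -12.9)

(-1.7, -12.9)


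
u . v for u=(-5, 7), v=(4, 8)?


u . v = u_x*v_x + u_y*v_y = (-5)*4 + 7*8
= (-20) + 56 = 36

36


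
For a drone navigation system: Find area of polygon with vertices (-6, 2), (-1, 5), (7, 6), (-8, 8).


Shoelace sum: ((-6)*5 - (-1)*2) + ((-1)*6 - 7*5) + (7*8 - (-8)*6) + ((-8)*2 - (-6)*8)
= 67
Area = |67|/2 = 33.5

33.5


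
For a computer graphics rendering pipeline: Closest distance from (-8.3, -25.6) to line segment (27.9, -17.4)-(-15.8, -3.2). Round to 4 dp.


Project P onto AB: t = 0.6941 (clamped to [0,1])
Closest point on segment: (-2.4327, -7.5436)
Distance: 18.9857

18.9857


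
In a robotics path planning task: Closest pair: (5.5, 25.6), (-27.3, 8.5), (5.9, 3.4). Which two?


d(P0,P1) = 36.9899, d(P0,P2) = 22.2036, d(P1,P2) = 33.5894
Closest: P0 and P2

Closest pair: (5.5, 25.6) and (5.9, 3.4), distance = 22.2036


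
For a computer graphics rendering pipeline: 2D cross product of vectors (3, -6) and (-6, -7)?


u x v = u_x*v_y - u_y*v_x = 3*(-7) - (-6)*(-6)
= (-21) - 36 = -57

-57


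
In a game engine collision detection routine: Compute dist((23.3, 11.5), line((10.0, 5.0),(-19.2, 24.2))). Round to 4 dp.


|cross product| = 445.16
|line direction| = sqrt(1221.28) = 34.9468
Distance = 445.16/sqrt(1221.28) = 12.7382

12.7382


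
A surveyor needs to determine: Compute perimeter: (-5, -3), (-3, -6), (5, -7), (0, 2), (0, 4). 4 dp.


Sides: (-5, -3)->(-3, -6): sqrt(13) = 3.605551, (-3, -6)->(5, -7): sqrt(65) = 8.062258, (5, -7)->(0, 2): sqrt(106) = 10.29563, (0, 2)->(0, 4): sqrt(4) = 2, (0, 4)->(-5, -3): sqrt(74) = 8.602325
Sum = 32.565764
Perimeter = 32.5658

32.5658


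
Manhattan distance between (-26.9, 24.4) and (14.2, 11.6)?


|(-26.9)-14.2| + |24.4-11.6| = 41.1 + 12.8 = 53.9

53.9


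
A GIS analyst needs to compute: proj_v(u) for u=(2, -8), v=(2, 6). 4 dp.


u.v = -44, |v| = sqrt(40) = 6.3246
Scalar projection = u.v / |v| = -44 / sqrt(40) = -6.957

-6.957


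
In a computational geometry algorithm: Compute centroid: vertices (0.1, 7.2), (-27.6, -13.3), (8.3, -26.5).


Centroid = ((x_A+x_B+x_C)/3, (y_A+y_B+y_C)/3)
= ((0.1+(-27.6)+8.3)/3, (7.2+(-13.3)+(-26.5))/3)
= (-6.4, -10.8667)

(-6.4, -10.8667)


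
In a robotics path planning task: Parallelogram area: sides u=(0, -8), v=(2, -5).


|u x v| = |0*(-5) - (-8)*2|
= |0 - (-16)| = 16

16


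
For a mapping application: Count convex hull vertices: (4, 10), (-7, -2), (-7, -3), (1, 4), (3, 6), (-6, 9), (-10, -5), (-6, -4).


Convex hull vertices (CCW): (-10, -5), (-6, -4), (3, 6), (4, 10), (-6, 9)
Count = 5

5


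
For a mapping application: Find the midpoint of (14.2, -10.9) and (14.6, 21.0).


M = ((14.2+14.6)/2, ((-10.9)+21)/2)
= (14.4, 5.05)

(14.4, 5.05)


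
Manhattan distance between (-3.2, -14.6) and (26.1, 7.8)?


|(-3.2)-26.1| + |(-14.6)-7.8| = 29.3 + 22.4 = 51.7

51.7


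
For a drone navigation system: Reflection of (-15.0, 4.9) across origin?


Reflection over origin: (x,y) -> (-x,-y)
(-15, 4.9) -> (15, -4.9)

(15, -4.9)


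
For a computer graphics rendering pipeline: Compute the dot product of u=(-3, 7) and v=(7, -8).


u . v = u_x*v_x + u_y*v_y = (-3)*7 + 7*(-8)
= (-21) + (-56) = -77

-77


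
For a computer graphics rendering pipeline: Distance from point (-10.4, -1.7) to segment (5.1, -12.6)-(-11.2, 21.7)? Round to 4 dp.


Project P onto AB: t = 0.4344 (clamped to [0,1])
Closest point on segment: (-1.9811, 2.3008)
Distance: 9.3211

9.3211


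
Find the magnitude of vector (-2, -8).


|u| = sqrt((-2)^2 + (-8)^2) = sqrt(68) = 8.2462

8.2462


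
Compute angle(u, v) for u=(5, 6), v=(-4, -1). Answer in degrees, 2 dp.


u.v = -26, |u| = sqrt(61) = 7.8102, |v| = sqrt(17) = 4.1231
cos(theta) = u.v/(|u||v|) = -26/sqrt(1037) = -0.807391
theta = acos(-0.807391) = 143.84 degrees

143.84 degrees


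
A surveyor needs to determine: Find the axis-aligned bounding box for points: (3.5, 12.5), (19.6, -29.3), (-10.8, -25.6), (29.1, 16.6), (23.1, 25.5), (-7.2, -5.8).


x range: [-10.8, 29.1]
y range: [-29.3, 25.5]
Bounding box: (-10.8,-29.3) to (29.1,25.5)

(-10.8,-29.3) to (29.1,25.5)


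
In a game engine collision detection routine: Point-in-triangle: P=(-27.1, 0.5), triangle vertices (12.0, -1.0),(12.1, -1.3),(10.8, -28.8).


Cross products: AB x AP = -11.58, BC x BP = -1080.34, CA x CP = 1088.78
All same sign? no

No, outside


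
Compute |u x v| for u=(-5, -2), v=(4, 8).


|u x v| = |(-5)*8 - (-2)*4|
= |(-40) - (-8)| = 32

32


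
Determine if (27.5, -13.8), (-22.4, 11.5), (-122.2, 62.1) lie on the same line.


Cross product: ((-22.4)-27.5)*(62.1-(-13.8)) - (11.5-(-13.8))*((-122.2)-27.5)
= 0

Yes, collinear


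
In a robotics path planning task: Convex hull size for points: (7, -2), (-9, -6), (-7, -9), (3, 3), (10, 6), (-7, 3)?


Convex hull vertices (CCW): (-9, -6), (-7, -9), (7, -2), (10, 6), (-7, 3)
Count = 5

5


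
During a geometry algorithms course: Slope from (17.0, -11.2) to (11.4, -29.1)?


slope = (y2-y1)/(x2-x1) = ((-29.1)-(-11.2))/(11.4-17) = (-17.9)/(-5.6) = 3.1964

3.1964


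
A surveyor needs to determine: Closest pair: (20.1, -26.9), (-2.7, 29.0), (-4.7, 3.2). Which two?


d(P0,P1) = 60.3709, d(P0,P2) = 39.0006, d(P1,P2) = 25.8774
Closest: P1 and P2

Closest pair: (-2.7, 29.0) and (-4.7, 3.2), distance = 25.8774


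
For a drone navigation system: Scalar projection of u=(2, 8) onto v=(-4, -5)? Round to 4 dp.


u.v = -48, |v| = sqrt(41) = 6.4031
Scalar projection = u.v / |v| = -48 / sqrt(41) = -7.4963

-7.4963


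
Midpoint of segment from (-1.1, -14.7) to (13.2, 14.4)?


M = (((-1.1)+13.2)/2, ((-14.7)+14.4)/2)
= (6.05, -0.15)

(6.05, -0.15)


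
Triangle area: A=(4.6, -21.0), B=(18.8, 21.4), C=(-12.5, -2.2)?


Area = |x_A(y_B-y_C) + x_B(y_C-y_A) + x_C(y_A-y_B)|/2
= |108.56 + 353.44 + 530|/2
= 992/2 = 496

496


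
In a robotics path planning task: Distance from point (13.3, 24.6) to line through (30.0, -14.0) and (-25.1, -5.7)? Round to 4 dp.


|cross product| = 1988.25
|line direction| = sqrt(3104.9) = 55.7216
Distance = 1988.25/sqrt(3104.9) = 35.6818

35.6818


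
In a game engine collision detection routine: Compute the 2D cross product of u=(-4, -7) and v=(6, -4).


u x v = u_x*v_y - u_y*v_x = (-4)*(-4) - (-7)*6
= 16 - (-42) = 58

58


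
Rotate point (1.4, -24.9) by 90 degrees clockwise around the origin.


90° CW: (x,y) -> (y, -x)
(1.4,-24.9) -> (-24.9, -1.4)

(-24.9, -1.4)


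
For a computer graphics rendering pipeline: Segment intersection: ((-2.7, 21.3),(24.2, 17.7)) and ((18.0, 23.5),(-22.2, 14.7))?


Cross products: d1=-93.72, d2=287.72, d3=133.7, d4=-247.74
d1*d2 < 0 and d3*d4 < 0? yes

Yes, they intersect


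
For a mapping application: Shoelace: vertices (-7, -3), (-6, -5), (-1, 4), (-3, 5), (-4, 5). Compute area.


Shoelace sum: ((-7)*(-5) - (-6)*(-3)) + ((-6)*4 - (-1)*(-5)) + ((-1)*5 - (-3)*4) + ((-3)*5 - (-4)*5) + ((-4)*(-3) - (-7)*5)
= 47
Area = |47|/2 = 23.5

23.5


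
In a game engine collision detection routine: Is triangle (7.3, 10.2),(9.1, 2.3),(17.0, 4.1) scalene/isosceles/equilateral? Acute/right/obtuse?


Side lengths squared: AB^2=65.65, BC^2=65.65, CA^2=131.3
Sorted: [65.65, 65.65, 131.3]
By sides: Isosceles, By angles: Right

Isosceles, Right


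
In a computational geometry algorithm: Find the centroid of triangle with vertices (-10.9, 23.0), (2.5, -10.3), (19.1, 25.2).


Centroid = ((x_A+x_B+x_C)/3, (y_A+y_B+y_C)/3)
= (((-10.9)+2.5+19.1)/3, (23+(-10.3)+25.2)/3)
= (3.5667, 12.6333)

(3.5667, 12.6333)


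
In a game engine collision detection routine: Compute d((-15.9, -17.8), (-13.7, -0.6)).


dx=2.2, dy=17.2
d^2 = 2.2^2 + 17.2^2 = 300.68
d = sqrt(300.68) = 17.3401

17.3401


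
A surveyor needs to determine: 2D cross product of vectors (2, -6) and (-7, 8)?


u x v = u_x*v_y - u_y*v_x = 2*8 - (-6)*(-7)
= 16 - 42 = -26

-26


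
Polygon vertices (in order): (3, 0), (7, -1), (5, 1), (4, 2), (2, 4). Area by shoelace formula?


Shoelace sum: (3*(-1) - 7*0) + (7*1 - 5*(-1)) + (5*2 - 4*1) + (4*4 - 2*2) + (2*0 - 3*4)
= 15
Area = |15|/2 = 7.5

7.5


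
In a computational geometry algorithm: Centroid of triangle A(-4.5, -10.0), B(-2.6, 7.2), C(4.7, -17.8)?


Centroid = ((x_A+x_B+x_C)/3, (y_A+y_B+y_C)/3)
= (((-4.5)+(-2.6)+4.7)/3, ((-10)+7.2+(-17.8))/3)
= (-0.8, -6.8667)

(-0.8, -6.8667)


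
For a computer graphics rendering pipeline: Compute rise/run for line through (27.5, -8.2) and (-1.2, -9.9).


slope = (y2-y1)/(x2-x1) = ((-9.9)-(-8.2))/((-1.2)-27.5) = (-1.7)/(-28.7) = 0.0592

0.0592


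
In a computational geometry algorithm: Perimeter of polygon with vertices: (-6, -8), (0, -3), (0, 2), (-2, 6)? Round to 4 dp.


Sides: (-6, -8)->(0, -3): sqrt(61) = 7.81025, (0, -3)->(0, 2): sqrt(25) = 5, (0, 2)->(-2, 6): sqrt(20) = 4.472136, (-2, 6)->(-6, -8): sqrt(212) = 14.56022
Sum = 31.842606
Perimeter = 31.8426

31.8426


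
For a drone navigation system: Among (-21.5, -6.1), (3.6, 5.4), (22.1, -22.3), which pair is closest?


d(P0,P1) = 27.6091, d(P0,P2) = 46.5124, d(P1,P2) = 33.3098
Closest: P0 and P1

Closest pair: (-21.5, -6.1) and (3.6, 5.4), distance = 27.6091


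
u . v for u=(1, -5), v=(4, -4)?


u . v = u_x*v_x + u_y*v_y = 1*4 + (-5)*(-4)
= 4 + 20 = 24

24


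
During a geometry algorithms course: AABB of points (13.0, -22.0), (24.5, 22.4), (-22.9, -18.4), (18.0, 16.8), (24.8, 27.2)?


x range: [-22.9, 24.8]
y range: [-22, 27.2]
Bounding box: (-22.9,-22) to (24.8,27.2)

(-22.9,-22) to (24.8,27.2)


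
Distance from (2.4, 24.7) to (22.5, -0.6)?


dx=20.1, dy=-25.3
d^2 = 20.1^2 + (-25.3)^2 = 1044.1
d = sqrt(1044.1) = 32.3125

32.3125


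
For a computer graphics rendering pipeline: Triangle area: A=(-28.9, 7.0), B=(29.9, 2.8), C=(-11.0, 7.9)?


Area = |x_A(y_B-y_C) + x_B(y_C-y_A) + x_C(y_A-y_B)|/2
= |147.39 + 26.91 + (-46.2)|/2
= 128.1/2 = 64.05

64.05


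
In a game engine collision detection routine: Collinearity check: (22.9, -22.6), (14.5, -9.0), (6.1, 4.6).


Cross product: (14.5-22.9)*(4.6-(-22.6)) - ((-9)-(-22.6))*(6.1-22.9)
= 0

Yes, collinear


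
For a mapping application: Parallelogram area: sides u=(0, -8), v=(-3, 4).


|u x v| = |0*4 - (-8)*(-3)|
= |0 - 24| = 24

24


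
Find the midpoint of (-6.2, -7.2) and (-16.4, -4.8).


M = (((-6.2)+(-16.4))/2, ((-7.2)+(-4.8))/2)
= (-11.3, -6)

(-11.3, -6)


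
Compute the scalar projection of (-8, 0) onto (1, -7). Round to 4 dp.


u.v = -8, |v| = sqrt(50) = 7.0711
Scalar projection = u.v / |v| = -8 / sqrt(50) = -1.1314

-1.1314


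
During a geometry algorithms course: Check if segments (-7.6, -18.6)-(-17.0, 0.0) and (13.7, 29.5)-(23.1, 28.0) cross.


Cross products: d1=-484.09, d2=-323.35, d3=-848.32, d4=-1009.06
d1*d2 < 0 and d3*d4 < 0? no

No, they don't intersect


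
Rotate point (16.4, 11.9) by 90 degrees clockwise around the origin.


90° CW: (x,y) -> (y, -x)
(16.4,11.9) -> (11.9, -16.4)

(11.9, -16.4)


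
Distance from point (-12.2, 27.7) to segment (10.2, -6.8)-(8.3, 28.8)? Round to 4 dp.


Project P onto AB: t = 0.9998 (clamped to [0,1])
Closest point on segment: (8.3003, 28.7941)
Distance: 20.5295

20.5295


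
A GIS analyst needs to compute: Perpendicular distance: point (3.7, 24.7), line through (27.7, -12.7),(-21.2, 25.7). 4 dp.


|cross product| = 907.26
|line direction| = sqrt(3865.77) = 62.1753
Distance = 907.26/sqrt(3865.77) = 14.592

14.592


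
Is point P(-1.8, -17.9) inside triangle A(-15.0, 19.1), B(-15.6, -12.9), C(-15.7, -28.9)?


Cross products: AB x AP = 444.6, BC x BP = 221.3, CA x CP = -659.5
All same sign? no

No, outside


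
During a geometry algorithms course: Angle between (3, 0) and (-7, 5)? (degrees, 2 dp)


u.v = -21, |u| = sqrt(9) = 3, |v| = sqrt(74) = 8.6023
cos(theta) = u.v/(|u||v|) = -21/sqrt(666) = -0.813733
theta = acos(-0.813733) = 144.46 degrees

144.46 degrees


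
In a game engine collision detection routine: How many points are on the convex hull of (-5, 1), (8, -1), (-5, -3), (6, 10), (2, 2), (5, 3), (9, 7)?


Convex hull vertices (CCW): (-5, -3), (8, -1), (9, 7), (6, 10), (-5, 1)
Count = 5

5


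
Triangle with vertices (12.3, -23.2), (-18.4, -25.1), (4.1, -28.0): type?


Side lengths squared: AB^2=946.1, BC^2=514.66, CA^2=90.28
Sorted: [90.28, 514.66, 946.1]
By sides: Scalene, By angles: Obtuse

Scalene, Obtuse


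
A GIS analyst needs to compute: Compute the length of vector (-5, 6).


|u| = sqrt((-5)^2 + 6^2) = sqrt(61) = 7.8102

7.8102


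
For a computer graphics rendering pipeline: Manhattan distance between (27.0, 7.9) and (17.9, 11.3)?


|27-17.9| + |7.9-11.3| = 9.1 + 3.4 = 12.5

12.5


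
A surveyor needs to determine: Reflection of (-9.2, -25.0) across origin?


Reflection over origin: (x,y) -> (-x,-y)
(-9.2, -25) -> (9.2, 25)

(9.2, 25)


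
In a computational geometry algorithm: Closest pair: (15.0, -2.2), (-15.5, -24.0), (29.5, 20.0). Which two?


d(P0,P1) = 37.4899, d(P0,P2) = 26.5158, d(P1,P2) = 62.9365
Closest: P0 and P2

Closest pair: (15.0, -2.2) and (29.5, 20.0), distance = 26.5158


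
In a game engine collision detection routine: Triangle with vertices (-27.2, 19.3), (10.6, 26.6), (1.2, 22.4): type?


Side lengths squared: AB^2=1482.13, BC^2=106, CA^2=816.17
Sorted: [106, 816.17, 1482.13]
By sides: Scalene, By angles: Obtuse

Scalene, Obtuse


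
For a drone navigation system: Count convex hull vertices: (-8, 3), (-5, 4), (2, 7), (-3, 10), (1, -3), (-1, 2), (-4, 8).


Convex hull vertices (CCW): (-8, 3), (1, -3), (2, 7), (-3, 10)
Count = 4

4


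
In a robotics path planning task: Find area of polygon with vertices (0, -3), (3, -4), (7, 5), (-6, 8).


Shoelace sum: (0*(-4) - 3*(-3)) + (3*5 - 7*(-4)) + (7*8 - (-6)*5) + ((-6)*(-3) - 0*8)
= 156
Area = |156|/2 = 78

78


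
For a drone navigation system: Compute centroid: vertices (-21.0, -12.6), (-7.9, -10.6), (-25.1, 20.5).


Centroid = ((x_A+x_B+x_C)/3, (y_A+y_B+y_C)/3)
= (((-21)+(-7.9)+(-25.1))/3, ((-12.6)+(-10.6)+20.5)/3)
= (-18, -0.9)

(-18, -0.9)


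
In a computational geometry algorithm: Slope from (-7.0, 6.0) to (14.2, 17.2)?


slope = (y2-y1)/(x2-x1) = (17.2-6)/(14.2-(-7)) = 11.2/21.2 = 0.5283

0.5283


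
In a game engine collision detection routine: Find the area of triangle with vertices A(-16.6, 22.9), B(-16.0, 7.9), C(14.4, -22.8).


Area = |x_A(y_B-y_C) + x_B(y_C-y_A) + x_C(y_A-y_B)|/2
= |(-509.62) + 731.2 + 216|/2
= 437.58/2 = 218.79

218.79


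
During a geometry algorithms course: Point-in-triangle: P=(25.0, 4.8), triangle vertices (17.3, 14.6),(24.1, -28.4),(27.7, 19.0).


Cross products: AB x AP = 264.46, BC x BP = 76.86, CA x CP = 135.8
All same sign? yes

Yes, inside


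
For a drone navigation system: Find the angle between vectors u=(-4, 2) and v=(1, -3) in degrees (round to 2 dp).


u.v = -10, |u| = sqrt(20) = 4.4721, |v| = sqrt(10) = 3.1623
cos(theta) = u.v/(|u||v|) = -10/sqrt(200) = -0.707107
theta = acos(-0.707107) = 135 degrees

135 degrees


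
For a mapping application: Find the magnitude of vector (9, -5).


|u| = sqrt(9^2 + (-5)^2) = sqrt(106) = 10.2956

10.2956


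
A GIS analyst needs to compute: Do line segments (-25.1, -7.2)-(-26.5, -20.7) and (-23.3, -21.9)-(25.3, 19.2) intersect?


Cross products: d1=788.4, d2=189.84, d3=44.88, d4=643.44
d1*d2 < 0 and d3*d4 < 0? no

No, they don't intersect


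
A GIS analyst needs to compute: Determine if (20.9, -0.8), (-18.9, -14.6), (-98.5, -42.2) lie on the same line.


Cross product: ((-18.9)-20.9)*((-42.2)-(-0.8)) - ((-14.6)-(-0.8))*((-98.5)-20.9)
= 0

Yes, collinear


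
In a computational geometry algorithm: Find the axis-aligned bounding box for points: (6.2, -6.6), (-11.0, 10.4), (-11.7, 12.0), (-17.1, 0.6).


x range: [-17.1, 6.2]
y range: [-6.6, 12]
Bounding box: (-17.1,-6.6) to (6.2,12)

(-17.1,-6.6) to (6.2,12)


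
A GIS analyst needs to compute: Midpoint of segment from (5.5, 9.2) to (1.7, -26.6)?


M = ((5.5+1.7)/2, (9.2+(-26.6))/2)
= (3.6, -8.7)

(3.6, -8.7)


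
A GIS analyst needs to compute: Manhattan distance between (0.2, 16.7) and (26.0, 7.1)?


|0.2-26| + |16.7-7.1| = 25.8 + 9.6 = 35.4

35.4


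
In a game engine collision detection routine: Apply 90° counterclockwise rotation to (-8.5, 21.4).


90° CCW: (x,y) -> (-y, x)
(-8.5,21.4) -> (-21.4, -8.5)

(-21.4, -8.5)


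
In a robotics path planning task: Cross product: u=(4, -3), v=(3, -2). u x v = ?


u x v = u_x*v_y - u_y*v_x = 4*(-2) - (-3)*3
= (-8) - (-9) = 1

1


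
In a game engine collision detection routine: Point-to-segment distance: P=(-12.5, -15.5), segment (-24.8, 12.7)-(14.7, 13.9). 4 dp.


Project P onto AB: t = 0.2894 (clamped to [0,1])
Closest point on segment: (-13.3673, 13.0473)
Distance: 28.5605

28.5605


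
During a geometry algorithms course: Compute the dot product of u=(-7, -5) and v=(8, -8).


u . v = u_x*v_x + u_y*v_y = (-7)*8 + (-5)*(-8)
= (-56) + 40 = -16

-16


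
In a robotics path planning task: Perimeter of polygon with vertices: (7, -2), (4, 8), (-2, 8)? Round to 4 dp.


Sides: (7, -2)->(4, 8): sqrt(109) = 10.440307, (4, 8)->(-2, 8): sqrt(36) = 6, (-2, 8)->(7, -2): sqrt(181) = 13.453624
Sum = 29.893931
Perimeter = 29.8939

29.8939


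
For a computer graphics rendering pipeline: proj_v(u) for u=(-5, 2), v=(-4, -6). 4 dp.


u.v = 8, |v| = sqrt(52) = 7.2111
Scalar projection = u.v / |v| = 8 / sqrt(52) = 1.1094

1.1094


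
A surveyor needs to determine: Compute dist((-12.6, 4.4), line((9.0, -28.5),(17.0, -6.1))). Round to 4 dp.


|cross product| = 747.04
|line direction| = sqrt(565.76) = 23.7857
Distance = 747.04/sqrt(565.76) = 31.4071

31.4071


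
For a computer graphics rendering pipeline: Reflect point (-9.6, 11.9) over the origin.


Reflection over origin: (x,y) -> (-x,-y)
(-9.6, 11.9) -> (9.6, -11.9)

(9.6, -11.9)


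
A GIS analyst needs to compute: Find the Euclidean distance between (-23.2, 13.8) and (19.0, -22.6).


dx=42.2, dy=-36.4
d^2 = 42.2^2 + (-36.4)^2 = 3105.8
d = sqrt(3105.8) = 55.7297

55.7297


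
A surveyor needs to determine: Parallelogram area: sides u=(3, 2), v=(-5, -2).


|u x v| = |3*(-2) - 2*(-5)|
= |(-6) - (-10)| = 4

4


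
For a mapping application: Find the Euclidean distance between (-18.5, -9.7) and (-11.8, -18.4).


dx=6.7, dy=-8.7
d^2 = 6.7^2 + (-8.7)^2 = 120.58
d = sqrt(120.58) = 10.9809

10.9809


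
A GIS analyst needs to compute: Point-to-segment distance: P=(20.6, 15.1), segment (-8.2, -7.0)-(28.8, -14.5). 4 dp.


Project P onto AB: t = 0.6314 (clamped to [0,1])
Closest point on segment: (15.1604, -11.7352)
Distance: 27.381

27.381


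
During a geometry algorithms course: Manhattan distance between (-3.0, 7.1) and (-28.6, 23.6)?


|(-3)-(-28.6)| + |7.1-23.6| = 25.6 + 16.5 = 42.1

42.1


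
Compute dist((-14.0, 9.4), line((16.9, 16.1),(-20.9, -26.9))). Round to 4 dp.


|cross product| = 1075.44
|line direction| = sqrt(3277.84) = 57.2524
Distance = 1075.44/sqrt(3277.84) = 18.7842

18.7842


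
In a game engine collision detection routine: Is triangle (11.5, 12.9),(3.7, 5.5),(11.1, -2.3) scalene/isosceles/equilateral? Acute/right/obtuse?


Side lengths squared: AB^2=115.6, BC^2=115.6, CA^2=231.2
Sorted: [115.6, 115.6, 231.2]
By sides: Isosceles, By angles: Right

Isosceles, Right


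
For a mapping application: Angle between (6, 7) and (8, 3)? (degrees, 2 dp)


u.v = 69, |u| = sqrt(85) = 9.2195, |v| = sqrt(73) = 8.544
cos(theta) = u.v/(|u||v|) = 69/sqrt(6205) = 0.875948
theta = acos(0.875948) = 28.84 degrees

28.84 degrees


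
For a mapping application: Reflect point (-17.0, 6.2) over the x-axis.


Reflection over x-axis: (x,y) -> (x,-y)
(-17, 6.2) -> (-17, -6.2)

(-17, -6.2)


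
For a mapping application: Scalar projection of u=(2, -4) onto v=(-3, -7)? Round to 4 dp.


u.v = 22, |v| = sqrt(58) = 7.6158
Scalar projection = u.v / |v| = 22 / sqrt(58) = 2.8887

2.8887


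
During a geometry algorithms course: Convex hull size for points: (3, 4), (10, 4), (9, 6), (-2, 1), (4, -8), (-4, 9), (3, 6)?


Convex hull vertices (CCW): (-4, 9), (-2, 1), (4, -8), (10, 4), (9, 6)
Count = 5

5


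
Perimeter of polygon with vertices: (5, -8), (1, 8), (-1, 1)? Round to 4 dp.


Sides: (5, -8)->(1, 8): sqrt(272) = 16.492423, (1, 8)->(-1, 1): sqrt(53) = 7.28011, (-1, 1)->(5, -8): sqrt(117) = 10.816654
Sum = 34.589187
Perimeter = 34.5892

34.5892


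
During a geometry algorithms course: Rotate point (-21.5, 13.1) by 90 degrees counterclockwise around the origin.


90° CCW: (x,y) -> (-y, x)
(-21.5,13.1) -> (-13.1, -21.5)

(-13.1, -21.5)


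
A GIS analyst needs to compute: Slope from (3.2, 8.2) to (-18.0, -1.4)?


slope = (y2-y1)/(x2-x1) = ((-1.4)-8.2)/((-18)-3.2) = (-9.6)/(-21.2) = 0.4528

0.4528


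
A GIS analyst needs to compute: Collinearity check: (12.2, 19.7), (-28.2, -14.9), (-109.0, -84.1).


Cross product: ((-28.2)-12.2)*((-84.1)-19.7) - ((-14.9)-19.7)*((-109)-12.2)
= 0

Yes, collinear


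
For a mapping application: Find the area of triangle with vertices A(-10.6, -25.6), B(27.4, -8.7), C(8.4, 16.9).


Area = |x_A(y_B-y_C) + x_B(y_C-y_A) + x_C(y_A-y_B)|/2
= |271.36 + 1164.5 + (-141.96)|/2
= 1293.9/2 = 646.95

646.95


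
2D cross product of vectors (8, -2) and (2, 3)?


u x v = u_x*v_y - u_y*v_x = 8*3 - (-2)*2
= 24 - (-4) = 28

28


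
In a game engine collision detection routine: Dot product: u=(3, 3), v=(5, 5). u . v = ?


u . v = u_x*v_x + u_y*v_y = 3*5 + 3*5
= 15 + 15 = 30

30


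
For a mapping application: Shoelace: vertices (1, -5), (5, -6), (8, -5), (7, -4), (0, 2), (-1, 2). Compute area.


Shoelace sum: (1*(-6) - 5*(-5)) + (5*(-5) - 8*(-6)) + (8*(-4) - 7*(-5)) + (7*2 - 0*(-4)) + (0*2 - (-1)*2) + ((-1)*(-5) - 1*2)
= 64
Area = |64|/2 = 32

32


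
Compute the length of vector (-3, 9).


|u| = sqrt((-3)^2 + 9^2) = sqrt(90) = 9.4868

9.4868


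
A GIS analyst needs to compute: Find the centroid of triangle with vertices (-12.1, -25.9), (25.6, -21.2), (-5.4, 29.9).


Centroid = ((x_A+x_B+x_C)/3, (y_A+y_B+y_C)/3)
= (((-12.1)+25.6+(-5.4))/3, ((-25.9)+(-21.2)+29.9)/3)
= (2.7, -5.7333)

(2.7, -5.7333)


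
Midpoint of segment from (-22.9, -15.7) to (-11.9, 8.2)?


M = (((-22.9)+(-11.9))/2, ((-15.7)+8.2)/2)
= (-17.4, -3.75)

(-17.4, -3.75)


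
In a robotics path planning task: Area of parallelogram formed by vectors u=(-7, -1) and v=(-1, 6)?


|u x v| = |(-7)*6 - (-1)*(-1)|
= |(-42) - 1| = 43

43


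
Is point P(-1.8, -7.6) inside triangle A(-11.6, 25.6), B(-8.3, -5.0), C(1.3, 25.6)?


Cross products: AB x AP = 190.32, BC x BP = -223.86, CA x CP = 428.28
All same sign? no

No, outside


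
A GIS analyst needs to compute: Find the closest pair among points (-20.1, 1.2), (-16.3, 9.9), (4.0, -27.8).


d(P0,P1) = 9.4937, d(P0,P2) = 37.7069, d(P1,P2) = 42.818
Closest: P0 and P1

Closest pair: (-20.1, 1.2) and (-16.3, 9.9), distance = 9.4937


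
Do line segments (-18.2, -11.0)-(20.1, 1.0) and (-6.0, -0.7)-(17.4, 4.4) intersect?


Cross products: d1=-178.8, d2=-93.33, d3=248.09, d4=162.62
d1*d2 < 0 and d3*d4 < 0? no

No, they don't intersect


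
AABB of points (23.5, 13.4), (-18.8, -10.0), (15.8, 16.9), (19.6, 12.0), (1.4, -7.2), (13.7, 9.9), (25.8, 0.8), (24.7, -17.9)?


x range: [-18.8, 25.8]
y range: [-17.9, 16.9]
Bounding box: (-18.8,-17.9) to (25.8,16.9)

(-18.8,-17.9) to (25.8,16.9)


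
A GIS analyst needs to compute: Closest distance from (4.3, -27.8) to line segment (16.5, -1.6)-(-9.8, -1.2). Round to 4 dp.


Project P onto AB: t = 0.4486 (clamped to [0,1])
Closest point on segment: (4.7012, -1.4206)
Distance: 26.3825

26.3825


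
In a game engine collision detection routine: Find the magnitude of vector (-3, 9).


|u| = sqrt((-3)^2 + 9^2) = sqrt(90) = 9.4868

9.4868


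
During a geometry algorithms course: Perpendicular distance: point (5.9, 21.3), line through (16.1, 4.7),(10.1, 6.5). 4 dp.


|cross product| = 81.24
|line direction| = sqrt(39.24) = 6.2642
Distance = 81.24/sqrt(39.24) = 12.969

12.969


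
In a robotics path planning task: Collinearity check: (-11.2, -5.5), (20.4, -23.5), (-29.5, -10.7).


Cross product: (20.4-(-11.2))*((-10.7)-(-5.5)) - ((-23.5)-(-5.5))*((-29.5)-(-11.2))
= -493.72

No, not collinear


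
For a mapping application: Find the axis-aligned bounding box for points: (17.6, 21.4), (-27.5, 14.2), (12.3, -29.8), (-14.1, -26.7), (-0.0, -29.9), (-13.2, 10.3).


x range: [-27.5, 17.6]
y range: [-29.9, 21.4]
Bounding box: (-27.5,-29.9) to (17.6,21.4)

(-27.5,-29.9) to (17.6,21.4)


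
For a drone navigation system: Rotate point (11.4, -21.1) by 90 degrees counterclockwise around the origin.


90° CCW: (x,y) -> (-y, x)
(11.4,-21.1) -> (21.1, 11.4)

(21.1, 11.4)


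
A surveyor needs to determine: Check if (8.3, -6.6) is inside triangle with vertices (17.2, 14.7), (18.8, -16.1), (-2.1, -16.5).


Cross products: AB x AP = -308.2, BC x BP = -202.75, CA x CP = -133.41
All same sign? yes

Yes, inside


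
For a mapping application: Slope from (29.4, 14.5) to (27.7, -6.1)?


slope = (y2-y1)/(x2-x1) = ((-6.1)-14.5)/(27.7-29.4) = (-20.6)/(-1.7) = 12.1176

12.1176


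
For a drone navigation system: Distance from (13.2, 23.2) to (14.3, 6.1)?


dx=1.1, dy=-17.1
d^2 = 1.1^2 + (-17.1)^2 = 293.62
d = sqrt(293.62) = 17.1353

17.1353


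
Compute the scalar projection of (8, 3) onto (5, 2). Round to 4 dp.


u.v = 46, |v| = sqrt(29) = 5.3852
Scalar projection = u.v / |v| = 46 / sqrt(29) = 8.542

8.542


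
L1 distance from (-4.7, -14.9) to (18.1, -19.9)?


|(-4.7)-18.1| + |(-14.9)-(-19.9)| = 22.8 + 5 = 27.8

27.8


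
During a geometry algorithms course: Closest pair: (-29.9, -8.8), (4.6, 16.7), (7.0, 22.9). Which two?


d(P0,P1) = 42.901, d(P0,P2) = 48.6467, d(P1,P2) = 6.6483
Closest: P1 and P2

Closest pair: (4.6, 16.7) and (7.0, 22.9), distance = 6.6483


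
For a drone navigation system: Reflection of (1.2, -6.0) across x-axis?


Reflection over x-axis: (x,y) -> (x,-y)
(1.2, -6) -> (1.2, 6)

(1.2, 6)


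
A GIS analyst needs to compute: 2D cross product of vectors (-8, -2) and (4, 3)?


u x v = u_x*v_y - u_y*v_x = (-8)*3 - (-2)*4
= (-24) - (-8) = -16

-16


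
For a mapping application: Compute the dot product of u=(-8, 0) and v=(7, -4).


u . v = u_x*v_x + u_y*v_y = (-8)*7 + 0*(-4)
= (-56) + 0 = -56

-56


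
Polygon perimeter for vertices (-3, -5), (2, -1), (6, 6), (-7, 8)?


Sides: (-3, -5)->(2, -1): sqrt(41) = 6.403124, (2, -1)->(6, 6): sqrt(65) = 8.062258, (6, 6)->(-7, 8): sqrt(173) = 13.152946, (-7, 8)->(-3, -5): sqrt(185) = 13.601471
Sum = 41.219799
Perimeter = 41.2198

41.2198


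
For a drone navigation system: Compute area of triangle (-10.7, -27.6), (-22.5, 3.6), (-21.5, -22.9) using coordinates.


Area = |x_A(y_B-y_C) + x_B(y_C-y_A) + x_C(y_A-y_B)|/2
= |(-283.55) + (-105.75) + 670.8|/2
= 281.5/2 = 140.75

140.75


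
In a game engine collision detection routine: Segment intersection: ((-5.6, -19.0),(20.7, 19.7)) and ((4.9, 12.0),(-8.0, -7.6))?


Cross products: d1=194.1, d2=210.35, d3=408.95, d4=392.7
d1*d2 < 0 and d3*d4 < 0? no

No, they don't intersect


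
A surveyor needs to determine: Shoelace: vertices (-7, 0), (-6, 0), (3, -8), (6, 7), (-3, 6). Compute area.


Shoelace sum: ((-7)*0 - (-6)*0) + ((-6)*(-8) - 3*0) + (3*7 - 6*(-8)) + (6*6 - (-3)*7) + ((-3)*0 - (-7)*6)
= 216
Area = |216|/2 = 108

108


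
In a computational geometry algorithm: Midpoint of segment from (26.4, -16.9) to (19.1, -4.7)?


M = ((26.4+19.1)/2, ((-16.9)+(-4.7))/2)
= (22.75, -10.8)

(22.75, -10.8)


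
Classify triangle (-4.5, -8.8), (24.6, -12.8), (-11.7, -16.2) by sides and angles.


Side lengths squared: AB^2=862.81, BC^2=1329.25, CA^2=106.6
Sorted: [106.6, 862.81, 1329.25]
By sides: Scalene, By angles: Obtuse

Scalene, Obtuse


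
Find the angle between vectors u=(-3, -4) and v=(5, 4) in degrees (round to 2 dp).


u.v = -31, |u| = sqrt(25) = 5, |v| = sqrt(41) = 6.4031
cos(theta) = u.v/(|u||v|) = -31/sqrt(1025) = -0.968277
theta = acos(-0.968277) = 165.53 degrees

165.53 degrees


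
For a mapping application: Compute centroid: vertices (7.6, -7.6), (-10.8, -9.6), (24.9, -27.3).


Centroid = ((x_A+x_B+x_C)/3, (y_A+y_B+y_C)/3)
= ((7.6+(-10.8)+24.9)/3, ((-7.6)+(-9.6)+(-27.3))/3)
= (7.2333, -14.8333)

(7.2333, -14.8333)


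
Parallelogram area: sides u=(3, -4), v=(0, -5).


|u x v| = |3*(-5) - (-4)*0|
= |(-15) - 0| = 15

15


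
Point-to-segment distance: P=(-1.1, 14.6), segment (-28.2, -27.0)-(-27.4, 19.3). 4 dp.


Project P onto AB: t = 0.9083 (clamped to [0,1])
Closest point on segment: (-27.4733, 15.0557)
Distance: 26.3773

26.3773


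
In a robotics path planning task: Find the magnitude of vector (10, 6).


|u| = sqrt(10^2 + 6^2) = sqrt(136) = 11.6619

11.6619


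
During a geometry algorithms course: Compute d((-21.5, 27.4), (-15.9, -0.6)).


dx=5.6, dy=-28
d^2 = 5.6^2 + (-28)^2 = 815.36
d = sqrt(815.36) = 28.5545

28.5545


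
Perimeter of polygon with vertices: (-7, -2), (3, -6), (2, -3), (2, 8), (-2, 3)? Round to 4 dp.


Sides: (-7, -2)->(3, -6): sqrt(116) = 10.77033, (3, -6)->(2, -3): sqrt(10) = 3.162278, (2, -3)->(2, 8): sqrt(121) = 11, (2, 8)->(-2, 3): sqrt(41) = 6.403124, (-2, 3)->(-7, -2): sqrt(50) = 7.071068
Sum = 38.4068
Perimeter = 38.4068

38.4068


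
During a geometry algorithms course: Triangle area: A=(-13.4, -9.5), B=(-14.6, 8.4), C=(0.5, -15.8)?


Area = |x_A(y_B-y_C) + x_B(y_C-y_A) + x_C(y_A-y_B)|/2
= |(-324.28) + 91.98 + (-8.95)|/2
= 241.25/2 = 120.625

120.625


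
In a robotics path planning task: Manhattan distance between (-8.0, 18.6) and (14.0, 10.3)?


|(-8)-14| + |18.6-10.3| = 22 + 8.3 = 30.3

30.3


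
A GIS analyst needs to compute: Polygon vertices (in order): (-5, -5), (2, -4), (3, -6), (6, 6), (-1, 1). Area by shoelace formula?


Shoelace sum: ((-5)*(-4) - 2*(-5)) + (2*(-6) - 3*(-4)) + (3*6 - 6*(-6)) + (6*1 - (-1)*6) + ((-1)*(-5) - (-5)*1)
= 106
Area = |106|/2 = 53

53


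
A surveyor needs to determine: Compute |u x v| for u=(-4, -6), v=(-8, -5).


|u x v| = |(-4)*(-5) - (-6)*(-8)|
= |20 - 48| = 28

28


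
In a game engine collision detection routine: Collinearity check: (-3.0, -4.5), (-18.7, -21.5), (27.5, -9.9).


Cross product: ((-18.7)-(-3))*((-9.9)-(-4.5)) - ((-21.5)-(-4.5))*(27.5-(-3))
= 603.28

No, not collinear


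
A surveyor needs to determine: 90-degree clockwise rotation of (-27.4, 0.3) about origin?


90° CW: (x,y) -> (y, -x)
(-27.4,0.3) -> (0.3, 27.4)

(0.3, 27.4)


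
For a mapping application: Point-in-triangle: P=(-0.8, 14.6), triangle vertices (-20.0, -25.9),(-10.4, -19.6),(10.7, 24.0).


Cross products: AB x AP = 267.84, BC x BP = 303.06, CA x CP = -285.27
All same sign? no

No, outside


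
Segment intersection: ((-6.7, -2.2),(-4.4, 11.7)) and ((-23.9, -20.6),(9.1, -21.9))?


Cross products: d1=629.56, d2=1091.25, d3=196.76, d4=-264.93
d1*d2 < 0 and d3*d4 < 0? no

No, they don't intersect


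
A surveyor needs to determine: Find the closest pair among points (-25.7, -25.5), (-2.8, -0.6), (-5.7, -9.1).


d(P0,P1) = 33.8293, d(P0,P2) = 25.8643, d(P1,P2) = 8.9811
Closest: P1 and P2

Closest pair: (-2.8, -0.6) and (-5.7, -9.1), distance = 8.9811


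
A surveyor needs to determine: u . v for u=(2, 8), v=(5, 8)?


u . v = u_x*v_x + u_y*v_y = 2*5 + 8*8
= 10 + 64 = 74

74


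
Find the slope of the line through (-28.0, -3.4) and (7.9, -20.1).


slope = (y2-y1)/(x2-x1) = ((-20.1)-(-3.4))/(7.9-(-28)) = (-16.7)/35.9 = -0.4652

-0.4652


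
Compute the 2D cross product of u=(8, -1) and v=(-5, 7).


u x v = u_x*v_y - u_y*v_x = 8*7 - (-1)*(-5)
= 56 - 5 = 51

51


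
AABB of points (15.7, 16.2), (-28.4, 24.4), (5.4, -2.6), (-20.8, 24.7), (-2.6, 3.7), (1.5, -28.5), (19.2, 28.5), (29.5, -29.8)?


x range: [-28.4, 29.5]
y range: [-29.8, 28.5]
Bounding box: (-28.4,-29.8) to (29.5,28.5)

(-28.4,-29.8) to (29.5,28.5)


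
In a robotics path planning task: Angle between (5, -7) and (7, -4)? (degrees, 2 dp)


u.v = 63, |u| = sqrt(74) = 8.6023, |v| = sqrt(65) = 8.0623
cos(theta) = u.v/(|u||v|) = 63/sqrt(4810) = 0.908381
theta = acos(0.908381) = 24.72 degrees

24.72 degrees
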